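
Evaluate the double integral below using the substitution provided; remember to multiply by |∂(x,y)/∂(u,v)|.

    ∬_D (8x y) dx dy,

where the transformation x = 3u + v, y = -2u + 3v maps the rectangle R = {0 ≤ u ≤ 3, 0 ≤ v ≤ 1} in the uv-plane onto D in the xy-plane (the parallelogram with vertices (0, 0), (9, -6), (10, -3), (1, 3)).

Compute the Jacobian determinant of (x, y) with respect to (u, v):

    ∂(x,y)/∂(u,v) = | 3  1 | = (3)(3) - (1)(-2) = 11.
                   | -2  3 |

Its absolute value is |J| = 11 (the area scaling factor).

Substituting x = 3u + v, y = -2u + 3v into the integrand,

    8x y → -48u^2 + 56u v + 24v^2,

so the integral becomes

    ∬_R (-48u^2 + 56u v + 24v^2) · |J| du dv = ∫_0^3 ∫_0^1 (-528u^2 + 616u v + 264v^2) dv du.

Inner (v): -528u^2 + 308u + 88.
Outer (u): -3102.

Therefore ∬_D (8x y) dx dy = -3102.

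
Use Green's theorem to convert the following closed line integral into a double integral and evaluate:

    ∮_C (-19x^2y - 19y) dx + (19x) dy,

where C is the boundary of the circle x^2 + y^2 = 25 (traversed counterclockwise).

Green's theorem converts the closed line integral into a double integral over the enclosed region D:

    ∮_C P dx + Q dy = ∬_D (∂Q/∂x - ∂P/∂y) dA.

Here P = -19x^2y - 19y, Q = 19x, so

    ∂Q/∂x = 19,    ∂P/∂y = -19x^2 - 19,
    ∂Q/∂x - ∂P/∂y = 19x^2 + 38.

D is the region x^2 + y^2 ≤ 25. Evaluating the double integral:

In polar coordinates (x = r cos θ, y = r sin θ, dA = r dr dθ) the integrand becomes 19r^2cos(θ)^2 + 38, so

    ∬_D (19x^2 + 38) dA = ∫_0^{2π} ∫_0^{5} (19r^2cos(θ)^2 + 38) · r dr dθ.

Inner (r from 0 to 5): 11875cos(θ)^2/4 + 475.
Outer (θ from 0 to 2π): 15675π/4.

Therefore ∮_C P dx + Q dy = 15675π/4.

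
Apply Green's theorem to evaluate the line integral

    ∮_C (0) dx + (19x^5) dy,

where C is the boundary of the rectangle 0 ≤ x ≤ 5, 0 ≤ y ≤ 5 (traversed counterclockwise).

Green's theorem converts the closed line integral into a double integral over the enclosed region D:

    ∮_C P dx + Q dy = ∬_D (∂Q/∂x - ∂P/∂y) dA.

Here P = 0, Q = 19x^5, so

    ∂Q/∂x = 95x^4,    ∂P/∂y = 0,
    ∂Q/∂x - ∂P/∂y = 95x^4.

D is the region 0 ≤ x ≤ 5, 0 ≤ y ≤ 5. Evaluating the double integral:

    ∬_D (95x^4) dA = ∫_0^{5} ∫_0^{5} (95x^4) dy dx.

Inner (y from 0 to 5): 475x^4.
Outer (x from 0 to 5): 296875.

Therefore ∮_C P dx + Q dy = 296875.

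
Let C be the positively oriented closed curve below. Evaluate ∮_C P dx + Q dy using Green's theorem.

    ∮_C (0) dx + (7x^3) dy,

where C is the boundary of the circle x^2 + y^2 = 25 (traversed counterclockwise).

Green's theorem converts the closed line integral into a double integral over the enclosed region D:

    ∮_C P dx + Q dy = ∬_D (∂Q/∂x - ∂P/∂y) dA.

Here P = 0, Q = 7x^3, so

    ∂Q/∂x = 21x^2,    ∂P/∂y = 0,
    ∂Q/∂x - ∂P/∂y = 21x^2.

D is the region x^2 + y^2 ≤ 25. Evaluating the double integral:

In polar coordinates (x = r cos θ, y = r sin θ, dA = r dr dθ) the integrand becomes 21r^2cos(θ)^2, so

    ∬_D (21x^2) dA = ∫_0^{2π} ∫_0^{5} (21r^2cos(θ)^2) · r dr dθ.

Inner (r from 0 to 5): 13125cos(θ)^2/4.
Outer (θ from 0 to 2π): 13125π/4.

Therefore ∮_C P dx + Q dy = 13125π/4.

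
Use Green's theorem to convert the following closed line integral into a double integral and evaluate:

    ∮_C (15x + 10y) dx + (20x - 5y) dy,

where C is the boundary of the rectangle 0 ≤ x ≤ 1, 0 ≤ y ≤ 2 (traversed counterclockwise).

Green's theorem converts the closed line integral into a double integral over the enclosed region D:

    ∮_C P dx + Q dy = ∬_D (∂Q/∂x - ∂P/∂y) dA.

Here P = 15x + 10y, Q = 20x - 5y, so

    ∂Q/∂x = 20,    ∂P/∂y = 10,
    ∂Q/∂x - ∂P/∂y = 10.

D is the region 0 ≤ x ≤ 1, 0 ≤ y ≤ 2. Evaluating the double integral:

    ∬_D (10) dA = ∫_0^{1} ∫_0^{2} (10) dy dx.

Inner (y from 0 to 2): 20.
Outer (x from 0 to 1): 20.

Therefore ∮_C P dx + Q dy = 20.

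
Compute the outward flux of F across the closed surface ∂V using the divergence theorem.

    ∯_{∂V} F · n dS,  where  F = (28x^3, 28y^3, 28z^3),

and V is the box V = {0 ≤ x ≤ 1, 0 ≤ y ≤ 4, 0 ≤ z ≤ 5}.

By the divergence theorem,

    ∯_{∂V} F · n dS = ∭_V (∇ · F) dV.

Compute the divergence:
    ∇ · F = ∂F_x/∂x + ∂F_y/∂y + ∂F_z/∂z = 84x^2 + 84y^2 + 84z^2.

V is a rectangular box, so dV = dx dy dz with 0 ≤ x ≤ 1, 0 ≤ y ≤ 4, 0 ≤ z ≤ 5.

Integrate (84x^2 + 84y^2 + 84z^2) over V as an iterated integral:

    ∭_V (∇·F) dV = ∫_0^{1} ∫_0^{4} ∫_0^{5} (84x^2 + 84y^2 + 84z^2) dz dy dx.

Inner (z from 0 to 5): 420x^2 + 420y^2 + 3500.
Middle (y from 0 to 4): 1680x^2 + 22960.
Outer (x from 0 to 1): 23520.

Therefore ∯_{∂V} F · n dS = 23520.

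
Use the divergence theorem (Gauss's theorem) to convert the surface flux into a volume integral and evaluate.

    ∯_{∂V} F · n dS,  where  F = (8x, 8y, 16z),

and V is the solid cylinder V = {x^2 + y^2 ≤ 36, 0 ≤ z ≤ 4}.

By the divergence theorem,

    ∯_{∂V} F · n dS = ∭_V (∇ · F) dV.

Compute the divergence:
    ∇ · F = ∂F_x/∂x + ∂F_y/∂y + ∂F_z/∂z = 8 + 8 + 16 = 32.

In cylindrical coordinates, x = r cos(θ), y = r sin(θ), z = z, dV = r dr dθ dz, with 0 ≤ r ≤ 6, 0 ≤ θ ≤ 2π, 0 ≤ z ≤ 4.

The integrand, after substitution and multiplying by the volume element, becomes (32) · r, so

    ∭_V (∇·F) dV = ∫_0^{2π} ∫_0^{6} ∫_0^{4} (32) · r dz dr dθ.

Inner (z from 0 to 4): 128r.
Middle (r from 0 to 6): 2304.
Outer (θ from 0 to 2π): 4608π.

Therefore ∯_{∂V} F · n dS = 4608π.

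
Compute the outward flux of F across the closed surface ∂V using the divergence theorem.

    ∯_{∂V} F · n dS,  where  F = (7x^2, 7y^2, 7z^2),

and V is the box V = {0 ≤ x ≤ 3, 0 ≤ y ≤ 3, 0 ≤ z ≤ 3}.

By the divergence theorem,

    ∯_{∂V} F · n dS = ∭_V (∇ · F) dV.

Compute the divergence:
    ∇ · F = ∂F_x/∂x + ∂F_y/∂y + ∂F_z/∂z = 14x + 14y + 14z.

V is a rectangular box, so dV = dx dy dz with 0 ≤ x ≤ 3, 0 ≤ y ≤ 3, 0 ≤ z ≤ 3.

Integrate (14x + 14y + 14z) over V as an iterated integral:

    ∭_V (∇·F) dV = ∫_0^{3} ∫_0^{3} ∫_0^{3} (14x + 14y + 14z) dz dy dx.

Inner (z from 0 to 3): 42x + 42y + 63.
Middle (y from 0 to 3): 126x + 378.
Outer (x from 0 to 3): 1701.

Therefore ∯_{∂V} F · n dS = 1701.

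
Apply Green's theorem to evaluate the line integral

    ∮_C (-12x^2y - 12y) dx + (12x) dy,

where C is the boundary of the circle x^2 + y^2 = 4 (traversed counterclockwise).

Green's theorem converts the closed line integral into a double integral over the enclosed region D:

    ∮_C P dx + Q dy = ∬_D (∂Q/∂x - ∂P/∂y) dA.

Here P = -12x^2y - 12y, Q = 12x, so

    ∂Q/∂x = 12,    ∂P/∂y = -12x^2 - 12,
    ∂Q/∂x - ∂P/∂y = 12x^2 + 24.

D is the region x^2 + y^2 ≤ 4. Evaluating the double integral:

In polar coordinates (x = r cos θ, y = r sin θ, dA = r dr dθ) the integrand becomes 12r^2cos(θ)^2 + 24, so

    ∬_D (12x^2 + 24) dA = ∫_0^{2π} ∫_0^{2} (12r^2cos(θ)^2 + 24) · r dr dθ.

Inner (r from 0 to 2): 48cos(θ)^2 + 48.
Outer (θ from 0 to 2π): 144π.

Therefore ∮_C P dx + Q dy = 144π.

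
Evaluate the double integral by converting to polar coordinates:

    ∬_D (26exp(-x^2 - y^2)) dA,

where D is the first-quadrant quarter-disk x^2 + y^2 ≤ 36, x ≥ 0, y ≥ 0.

The region D is 0 ≤ r ≤ 6, 0 ≤ θ ≤ π/2 in polar coordinates, where x = r cos(θ), y = r sin(θ), and dA = r dr dθ.

Under the substitution, the integrand becomes 26exp(-r^2), so

    ∬_D (26exp(-x^2 - y^2)) dA = ∫_{0}^{π/2} ∫_{0}^{6} (26exp(-r^2)) · r dr dθ.

Inner integral (in r): ∫_{0}^{6} (26exp(-r^2)) · r dr = 13 - 13exp(-36).

Outer integral (in θ): ∫_{0}^{π/2} (13 - 13exp(-36)) dθ = -13π (1 - exp(36))exp(-36)/2.

Therefore ∬_D (26exp(-x^2 - y^2)) dA = -13π (1 - exp(36))exp(-36)/2.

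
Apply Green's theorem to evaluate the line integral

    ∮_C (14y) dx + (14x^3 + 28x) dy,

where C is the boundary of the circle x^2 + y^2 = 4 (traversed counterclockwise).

Green's theorem converts the closed line integral into a double integral over the enclosed region D:

    ∮_C P dx + Q dy = ∬_D (∂Q/∂x - ∂P/∂y) dA.

Here P = 14y, Q = 14x^3 + 28x, so

    ∂Q/∂x = 42x^2 + 28,    ∂P/∂y = 14,
    ∂Q/∂x - ∂P/∂y = 42x^2 + 14.

D is the region x^2 + y^2 ≤ 4. Evaluating the double integral:

In polar coordinates (x = r cos θ, y = r sin θ, dA = r dr dθ) the integrand becomes 42r^2cos(θ)^2 + 14, so

    ∬_D (42x^2 + 14) dA = ∫_0^{2π} ∫_0^{2} (42r^2cos(θ)^2 + 14) · r dr dθ.

Inner (r from 0 to 2): 168cos(θ)^2 + 28.
Outer (θ from 0 to 2π): 224π.

Therefore ∮_C P dx + Q dy = 224π.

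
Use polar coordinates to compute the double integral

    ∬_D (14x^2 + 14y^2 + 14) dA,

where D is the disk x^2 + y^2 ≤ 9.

The region D is 0 ≤ r ≤ 3, 0 ≤ θ ≤ 2π in polar coordinates, where x = r cos(θ), y = r sin(θ), and dA = r dr dθ.

Under the substitution, the integrand becomes 14r^2 + 14, so

    ∬_D (14x^2 + 14y^2 + 14) dA = ∫_{0}^{2π} ∫_{0}^{3} (14r^2 + 14) · r dr dθ.

Inner integral (in r): ∫_{0}^{3} (14r^2 + 14) · r dr = 693/2.

Outer integral (in θ): ∫_{0}^{2π} (693/2) dθ = 693π.

Therefore ∬_D (14x^2 + 14y^2 + 14) dA = 693π.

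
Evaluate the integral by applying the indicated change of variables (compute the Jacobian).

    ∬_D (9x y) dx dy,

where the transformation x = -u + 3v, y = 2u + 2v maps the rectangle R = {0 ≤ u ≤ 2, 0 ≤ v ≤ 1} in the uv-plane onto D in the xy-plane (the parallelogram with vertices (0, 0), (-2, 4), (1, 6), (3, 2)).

Compute the Jacobian determinant of (x, y) with respect to (u, v):

    ∂(x,y)/∂(u,v) = | -1  3 | = (-1)(2) - (3)(2) = -8.
                   | 2  2 |

Its absolute value is |J| = 8 (the area scaling factor).

Substituting x = -u + 3v, y = 2u + 2v into the integrand,

    9x y → -18u^2 + 36u v + 54v^2,

so the integral becomes

    ∬_R (-18u^2 + 36u v + 54v^2) · |J| du dv = ∫_0^2 ∫_0^1 (-144u^2 + 288u v + 432v^2) dv du.

Inner (v): -144u^2 + 144u + 144.
Outer (u): 192.

Therefore ∬_D (9x y) dx dy = 192.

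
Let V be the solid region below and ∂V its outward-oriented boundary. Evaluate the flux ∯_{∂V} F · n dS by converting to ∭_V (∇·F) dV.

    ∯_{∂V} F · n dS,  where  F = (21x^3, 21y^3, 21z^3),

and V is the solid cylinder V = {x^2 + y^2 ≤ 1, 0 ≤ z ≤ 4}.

By the divergence theorem,

    ∯_{∂V} F · n dS = ∭_V (∇ · F) dV.

Compute the divergence:
    ∇ · F = ∂F_x/∂x + ∂F_y/∂y + ∂F_z/∂z = 63x^2 + 63y^2 + 63z^2.

In cylindrical coordinates, x = r cos(θ), y = r sin(θ), z = z, dV = r dr dθ dz, with 0 ≤ r ≤ 1, 0 ≤ θ ≤ 2π, 0 ≤ z ≤ 4.

The integrand, after substitution and multiplying by the volume element, becomes (63r^2 + 63z^2) · r, so

    ∭_V (∇·F) dV = ∫_0^{2π} ∫_0^{1} ∫_0^{4} (63r^2 + 63z^2) · r dz dr dθ.

Inner (z from 0 to 4): 252r^3 + 1344r.
Middle (r from 0 to 1): 735.
Outer (θ from 0 to 2π): 1470π.

Therefore ∯_{∂V} F · n dS = 1470π.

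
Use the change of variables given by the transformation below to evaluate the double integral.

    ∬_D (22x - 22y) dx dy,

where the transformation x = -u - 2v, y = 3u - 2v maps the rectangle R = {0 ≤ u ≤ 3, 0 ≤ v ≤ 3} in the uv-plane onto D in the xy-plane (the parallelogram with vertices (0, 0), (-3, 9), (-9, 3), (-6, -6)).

Compute the Jacobian determinant of (x, y) with respect to (u, v):

    ∂(x,y)/∂(u,v) = | -1  -2 | = (-1)(-2) - (-2)(3) = 8.
                   | 3  -2 |

Its absolute value is |J| = 8 (the area scaling factor).

Substituting x = -u - 2v, y = 3u - 2v into the integrand,

    22x - 22y → -88u,

so the integral becomes

    ∬_R (-88u) · |J| du dv = ∫_0^3 ∫_0^3 (-704u) dv du.

Inner (v): -2112u.
Outer (u): -9504.

Therefore ∬_D (22x - 22y) dx dy = -9504.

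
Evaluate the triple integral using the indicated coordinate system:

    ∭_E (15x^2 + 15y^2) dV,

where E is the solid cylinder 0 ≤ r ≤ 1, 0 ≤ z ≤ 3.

In cylindrical coordinates, x = r cos(θ), y = r sin(θ), z = z, and dV = r dr dθ dz.

The integrand becomes 15r^2, so

    ∭_E (15x^2 + 15y^2) dV = ∫_{0}^{2π} ∫_{0}^{1} ∫_{0}^{3} (15r^2) · r dz dr dθ.

Inner (z): 45r^3.
Middle (r from 0 to 1): 45/4.
Outer (θ): 45π/2.

Therefore the triple integral equals 45π/2.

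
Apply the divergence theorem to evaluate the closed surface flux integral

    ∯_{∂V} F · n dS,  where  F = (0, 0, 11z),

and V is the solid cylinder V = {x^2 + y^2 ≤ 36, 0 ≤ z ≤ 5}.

By the divergence theorem,

    ∯_{∂V} F · n dS = ∭_V (∇ · F) dV.

Compute the divergence:
    ∇ · F = ∂F_x/∂x + ∂F_y/∂y + ∂F_z/∂z = 0 + 0 + 11 = 11.

In cylindrical coordinates, x = r cos(θ), y = r sin(θ), z = z, dV = r dr dθ dz, with 0 ≤ r ≤ 6, 0 ≤ θ ≤ 2π, 0 ≤ z ≤ 5.

The integrand, after substitution and multiplying by the volume element, becomes (11) · r, so

    ∭_V (∇·F) dV = ∫_0^{2π} ∫_0^{6} ∫_0^{5} (11) · r dz dr dθ.

Inner (z from 0 to 5): 55r.
Middle (r from 0 to 6): 990.
Outer (θ from 0 to 2π): 1980π.

Therefore ∯_{∂V} F · n dS = 1980π.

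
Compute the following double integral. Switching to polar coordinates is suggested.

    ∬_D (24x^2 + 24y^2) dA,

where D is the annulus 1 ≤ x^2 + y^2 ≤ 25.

The region D is 1 ≤ r ≤ 5, 0 ≤ θ ≤ 2π in polar coordinates, where x = r cos(θ), y = r sin(θ), and dA = r dr dθ.

Under the substitution, the integrand becomes 24r^2, so

    ∬_D (24x^2 + 24y^2) dA = ∫_{0}^{2π} ∫_{1}^{5} (24r^2) · r dr dθ.

Inner integral (in r): ∫_{1}^{5} (24r^2) · r dr = 3744.

Outer integral (in θ): ∫_{0}^{2π} (3744) dθ = 7488π.

Therefore ∬_D (24x^2 + 24y^2) dA = 7488π.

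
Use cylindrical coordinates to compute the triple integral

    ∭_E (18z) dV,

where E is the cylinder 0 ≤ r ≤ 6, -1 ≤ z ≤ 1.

In cylindrical coordinates, x = r cos(θ), y = r sin(θ), z = z, and dV = r dr dθ dz.

The integrand becomes 18z, so

    ∭_E (18z) dV = ∫_{0}^{2π} ∫_{0}^{6} ∫_{-1}^{1} (18z) · r dz dr dθ.

Inner (z): 0.
Middle (r from 0 to 6): 0.
Outer (θ): 0.

Therefore the triple integral equals 0.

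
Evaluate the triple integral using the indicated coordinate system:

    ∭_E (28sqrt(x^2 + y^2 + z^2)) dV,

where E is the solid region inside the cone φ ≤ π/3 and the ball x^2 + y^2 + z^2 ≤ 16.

In spherical coordinates, x = ρ sin(φ) cos(θ), y = ρ sin(φ) sin(θ), z = ρ cos(φ), and dV = ρ^2 sin(φ) dρ dφ dθ.

The integrand becomes 28ρ, so

    ∭_E (28sqrt(x^2 + y^2 + z^2)) dV = ∫_{0}^{2π} ∫_{0}^{π/3} ∫_{0}^{4} (28ρ) · ρ^2 sin(φ) dρ dφ dθ.

Inner (ρ): 1792sin(φ).
Middle (φ): 896.
Outer (θ): 1792π.

Therefore the triple integral equals 1792π.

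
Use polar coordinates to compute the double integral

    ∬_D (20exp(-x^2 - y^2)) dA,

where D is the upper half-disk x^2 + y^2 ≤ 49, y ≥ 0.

The region D is 0 ≤ r ≤ 7, 0 ≤ θ ≤ π in polar coordinates, where x = r cos(θ), y = r sin(θ), and dA = r dr dθ.

Under the substitution, the integrand becomes 20exp(-r^2), so

    ∬_D (20exp(-x^2 - y^2)) dA = ∫_{0}^{π} ∫_{0}^{7} (20exp(-r^2)) · r dr dθ.

Inner integral (in r): ∫_{0}^{7} (20exp(-r^2)) · r dr = 10 - 10exp(-49).

Outer integral (in θ): ∫_{0}^{π} (10 - 10exp(-49)) dθ = -10π exp(-49) + 10π.

Therefore ∬_D (20exp(-x^2 - y^2)) dA = -10π exp(-49) + 10π.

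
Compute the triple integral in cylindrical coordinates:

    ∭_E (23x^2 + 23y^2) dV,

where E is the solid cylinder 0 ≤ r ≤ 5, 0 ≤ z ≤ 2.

In cylindrical coordinates, x = r cos(θ), y = r sin(θ), z = z, and dV = r dr dθ dz.

The integrand becomes 23r^2, so

    ∭_E (23x^2 + 23y^2) dV = ∫_{0}^{2π} ∫_{0}^{5} ∫_{0}^{2} (23r^2) · r dz dr dθ.

Inner (z): 46r^3.
Middle (r from 0 to 5): 14375/2.
Outer (θ): 14375π.

Therefore the triple integral equals 14375π.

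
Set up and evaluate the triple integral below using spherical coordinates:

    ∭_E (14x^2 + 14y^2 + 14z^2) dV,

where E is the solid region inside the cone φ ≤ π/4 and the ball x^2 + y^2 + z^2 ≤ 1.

In spherical coordinates, x = ρ sin(φ) cos(θ), y = ρ sin(φ) sin(θ), z = ρ cos(φ), and dV = ρ^2 sin(φ) dρ dφ dθ.

The integrand becomes 14ρ^2, so

    ∭_E (14x^2 + 14y^2 + 14z^2) dV = ∫_{0}^{2π} ∫_{0}^{π/4} ∫_{0}^{1} (14ρ^2) · ρ^2 sin(φ) dρ dφ dθ.

Inner (ρ): 14sin(φ)/5.
Middle (φ): 14/5 - 7sqrt(2)/5.
Outer (θ): 14π (2 - sqrt(2))/5.

Therefore the triple integral equals 14π (2 - sqrt(2))/5.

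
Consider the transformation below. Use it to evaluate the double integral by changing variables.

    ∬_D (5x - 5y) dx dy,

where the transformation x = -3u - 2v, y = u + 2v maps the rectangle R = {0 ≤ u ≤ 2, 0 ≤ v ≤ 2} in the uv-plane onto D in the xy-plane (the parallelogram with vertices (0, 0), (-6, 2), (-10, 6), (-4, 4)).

Compute the Jacobian determinant of (x, y) with respect to (u, v):

    ∂(x,y)/∂(u,v) = | -3  -2 | = (-3)(2) - (-2)(1) = -4.
                   | 1  2 |

Its absolute value is |J| = 4 (the area scaling factor).

Substituting x = -3u - 2v, y = u + 2v into the integrand,

    5x - 5y → -20u - 20v,

so the integral becomes

    ∬_R (-20u - 20v) · |J| du dv = ∫_0^2 ∫_0^2 (-80u - 80v) dv du.

Inner (v): -160u - 160.
Outer (u): -640.

Therefore ∬_D (5x - 5y) dx dy = -640.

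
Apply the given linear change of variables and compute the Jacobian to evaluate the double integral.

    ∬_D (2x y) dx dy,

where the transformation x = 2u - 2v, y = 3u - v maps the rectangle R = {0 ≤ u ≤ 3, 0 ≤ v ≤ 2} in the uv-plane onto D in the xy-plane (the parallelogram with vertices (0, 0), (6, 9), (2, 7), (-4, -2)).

Compute the Jacobian determinant of (x, y) with respect to (u, v):

    ∂(x,y)/∂(u,v) = | 2  -2 | = (2)(-1) - (-2)(3) = 4.
                   | 3  -1 |

Its absolute value is |J| = 4 (the area scaling factor).

Substituting x = 2u - 2v, y = 3u - v into the integrand,

    2x y → 12u^2 - 16u v + 4v^2,

so the integral becomes

    ∬_R (12u^2 - 16u v + 4v^2) · |J| du dv = ∫_0^3 ∫_0^2 (48u^2 - 64u v + 16v^2) dv du.

Inner (v): 96u^2 - 128u + 128/3.
Outer (u): 416.

Therefore ∬_D (2x y) dx dy = 416.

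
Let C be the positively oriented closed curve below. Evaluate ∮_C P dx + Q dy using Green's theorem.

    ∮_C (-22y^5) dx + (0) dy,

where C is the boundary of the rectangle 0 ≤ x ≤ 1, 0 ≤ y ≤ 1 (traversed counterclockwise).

Green's theorem converts the closed line integral into a double integral over the enclosed region D:

    ∮_C P dx + Q dy = ∬_D (∂Q/∂x - ∂P/∂y) dA.

Here P = -22y^5, Q = 0, so

    ∂Q/∂x = 0,    ∂P/∂y = -110y^4,
    ∂Q/∂x - ∂P/∂y = 110y^4.

D is the region 0 ≤ x ≤ 1, 0 ≤ y ≤ 1. Evaluating the double integral:

    ∬_D (110y^4) dA = ∫_0^{1} ∫_0^{1} (110y^4) dy dx.

Inner (y from 0 to 1): 22.
Outer (x from 0 to 1): 22.

Therefore ∮_C P dx + Q dy = 22.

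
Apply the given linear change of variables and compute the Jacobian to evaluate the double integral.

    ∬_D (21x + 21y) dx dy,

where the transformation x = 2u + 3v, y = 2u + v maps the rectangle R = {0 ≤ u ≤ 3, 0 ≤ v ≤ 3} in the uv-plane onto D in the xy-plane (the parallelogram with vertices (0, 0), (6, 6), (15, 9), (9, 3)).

Compute the Jacobian determinant of (x, y) with respect to (u, v):

    ∂(x,y)/∂(u,v) = | 2  3 | = (2)(1) - (3)(2) = -4.
                   | 2  1 |

Its absolute value is |J| = 4 (the area scaling factor).

Substituting x = 2u + 3v, y = 2u + v into the integrand,

    21x + 21y → 84u + 84v,

so the integral becomes

    ∬_R (84u + 84v) · |J| du dv = ∫_0^3 ∫_0^3 (336u + 336v) dv du.

Inner (v): 1008u + 1512.
Outer (u): 9072.

Therefore ∬_D (21x + 21y) dx dy = 9072.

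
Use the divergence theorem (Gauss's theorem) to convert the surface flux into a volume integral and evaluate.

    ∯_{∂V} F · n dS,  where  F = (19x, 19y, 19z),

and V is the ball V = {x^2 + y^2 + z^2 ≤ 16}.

By the divergence theorem,

    ∯_{∂V} F · n dS = ∭_V (∇ · F) dV.

Compute the divergence:
    ∇ · F = ∂F_x/∂x + ∂F_y/∂y + ∂F_z/∂z = 19 + 19 + 19 = 57.

In spherical coordinates, x = ρ sin(φ) cos(θ), y = ρ sin(φ) sin(θ), z = ρ cos(φ), dV = ρ^2 sin(φ) dρ dφ dθ, with 0 ≤ ρ ≤ 4, 0 ≤ φ ≤ π, 0 ≤ θ ≤ 2π.

The integrand, after substitution and multiplying by the volume element, becomes (57) · ρ^2 sin(φ), so

    ∭_V (∇·F) dV = ∫_0^{2π} ∫_0^{π} ∫_0^{4} (57) · ρ^2 sin(φ) dρ dφ dθ.

Inner (ρ from 0 to 4): 1216sin(φ).
Middle (φ from 0 to π): 2432.
Outer (θ from 0 to 2π): 4864π.

Therefore ∯_{∂V} F · n dS = 4864π.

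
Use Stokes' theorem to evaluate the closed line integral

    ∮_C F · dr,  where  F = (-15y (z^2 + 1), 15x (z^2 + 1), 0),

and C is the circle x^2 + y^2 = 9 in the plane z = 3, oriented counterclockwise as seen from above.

Let S be the flat disk x^2 + y^2 ≤ 9 in the plane z = 3, with upward unit normal n̂ = ẑ. By Stokes' theorem,

    ∮_C F · dr = ∬_S (∇ × F) · n̂ dS = ∬_D (curl F)_z dA,

where D is the disk x^2 + y^2 ≤ 9.

Compute the curl of F = (-15y (z^2 + 1), 15x (z^2 + 1), 0):
    (∇ × F)_x = ∂F_z/∂y - ∂F_y/∂z = -30x z,
    (∇ × F)_y = ∂F_x/∂z - ∂F_z/∂x = -30y z,
    (∇ × F)_z = ∂F_y/∂x - ∂F_x/∂y = 30z^2 + 30.

On z = 3, (curl F)_z = 300.

Convert to polar (x = r cos θ, y = r sin θ, dA = r dr dθ); the integrand becomes 300, so

    ∬_D (curl F)_z dA = ∫_0^{2π} ∫_0^{3} (300) · r dr dθ.

Inner (r from 0 to 3): 1350.
Outer (θ from 0 to 2π): 2700π.

Therefore ∮_C F · dr = 2700π.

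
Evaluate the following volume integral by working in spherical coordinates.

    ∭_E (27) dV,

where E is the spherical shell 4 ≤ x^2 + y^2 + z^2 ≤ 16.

In spherical coordinates, x = ρ sin(φ) cos(θ), y = ρ sin(φ) sin(θ), z = ρ cos(φ), and dV = ρ^2 sin(φ) dρ dφ dθ.

The integrand becomes 27, so

    ∭_E (27) dV = ∫_{0}^{2π} ∫_{0}^{π} ∫_{2}^{4} (27) · ρ^2 sin(φ) dρ dφ dθ.

Inner (ρ): 504sin(φ).
Middle (φ): 1008.
Outer (θ): 2016π.

Therefore the triple integral equals 2016π.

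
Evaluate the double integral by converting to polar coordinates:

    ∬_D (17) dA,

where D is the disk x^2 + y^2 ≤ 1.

The region D is 0 ≤ r ≤ 1, 0 ≤ θ ≤ 2π in polar coordinates, where x = r cos(θ), y = r sin(θ), and dA = r dr dθ.

Under the substitution, the integrand becomes 17, so

    ∬_D (17) dA = ∫_{0}^{2π} ∫_{0}^{1} (17) · r dr dθ.

Inner integral (in r): ∫_{0}^{1} (17) · r dr = 17/2.

Outer integral (in θ): ∫_{0}^{2π} (17/2) dθ = 17π.

Therefore ∬_D (17) dA = 17π.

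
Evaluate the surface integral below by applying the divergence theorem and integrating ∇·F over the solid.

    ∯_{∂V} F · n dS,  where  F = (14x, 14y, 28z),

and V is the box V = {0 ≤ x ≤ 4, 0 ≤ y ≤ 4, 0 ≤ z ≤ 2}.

By the divergence theorem,

    ∯_{∂V} F · n dS = ∭_V (∇ · F) dV.

Compute the divergence:
    ∇ · F = ∂F_x/∂x + ∂F_y/∂y + ∂F_z/∂z = 14 + 14 + 28 = 56.

V is a rectangular box, so dV = dx dy dz with 0 ≤ x ≤ 4, 0 ≤ y ≤ 4, 0 ≤ z ≤ 2.

Integrate (56) over V as an iterated integral:

    ∭_V (∇·F) dV = ∫_0^{4} ∫_0^{4} ∫_0^{2} (56) dz dy dx.

Inner (z from 0 to 2): 112.
Middle (y from 0 to 4): 448.
Outer (x from 0 to 4): 1792.

Therefore ∯_{∂V} F · n dS = 1792.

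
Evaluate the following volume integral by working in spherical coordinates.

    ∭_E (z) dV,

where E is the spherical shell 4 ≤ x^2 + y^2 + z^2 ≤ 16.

In spherical coordinates, x = ρ sin(φ) cos(θ), y = ρ sin(φ) sin(θ), z = ρ cos(φ), and dV = ρ^2 sin(φ) dρ dφ dθ.

The integrand becomes ρ cos(φ), so

    ∭_E (z) dV = ∫_{0}^{2π} ∫_{0}^{π} ∫_{2}^{4} (ρ cos(φ)) · ρ^2 sin(φ) dρ dφ dθ.

Inner (ρ): 30sin(2φ).
Middle (φ): 0.
Outer (θ): 0.

Therefore the triple integral equals 0.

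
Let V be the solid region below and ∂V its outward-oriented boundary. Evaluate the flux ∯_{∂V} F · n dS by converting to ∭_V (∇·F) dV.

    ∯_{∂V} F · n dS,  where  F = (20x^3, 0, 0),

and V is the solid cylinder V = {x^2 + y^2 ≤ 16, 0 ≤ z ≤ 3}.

By the divergence theorem,

    ∯_{∂V} F · n dS = ∭_V (∇ · F) dV.

Compute the divergence:
    ∇ · F = ∂F_x/∂x + ∂F_y/∂y + ∂F_z/∂z = 60x^2 + 0 + 0 = 60x^2.

In cylindrical coordinates, x = r cos(θ), y = r sin(θ), z = z, dV = r dr dθ dz, with 0 ≤ r ≤ 4, 0 ≤ θ ≤ 2π, 0 ≤ z ≤ 3.

The integrand, after substitution and multiplying by the volume element, becomes (60r^2cos(θ)^2) · r, so

    ∭_V (∇·F) dV = ∫_0^{2π} ∫_0^{4} ∫_0^{3} (60r^2cos(θ)^2) · r dz dr dθ.

Inner (z from 0 to 3): 180r^3cos(θ)^2.
Middle (r from 0 to 4): 11520cos(θ)^2.
Outer (θ from 0 to 2π): 11520π.

Therefore ∯_{∂V} F · n dS = 11520π.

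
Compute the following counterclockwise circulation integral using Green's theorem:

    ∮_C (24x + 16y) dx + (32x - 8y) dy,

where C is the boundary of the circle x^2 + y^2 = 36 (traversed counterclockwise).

Green's theorem converts the closed line integral into a double integral over the enclosed region D:

    ∮_C P dx + Q dy = ∬_D (∂Q/∂x - ∂P/∂y) dA.

Here P = 24x + 16y, Q = 32x - 8y, so

    ∂Q/∂x = 32,    ∂P/∂y = 16,
    ∂Q/∂x - ∂P/∂y = 16.

D is the region x^2 + y^2 ≤ 36. Evaluating the double integral:

In polar coordinates (x = r cos θ, y = r sin θ, dA = r dr dθ) the integrand becomes 16, so

    ∬_D (16) dA = ∫_0^{2π} ∫_0^{6} (16) · r dr dθ.

Inner (r from 0 to 6): 288.
Outer (θ from 0 to 2π): 576π.

Therefore ∮_C P dx + Q dy = 576π.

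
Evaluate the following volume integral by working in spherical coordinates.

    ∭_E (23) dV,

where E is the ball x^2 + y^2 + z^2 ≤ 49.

In spherical coordinates, x = ρ sin(φ) cos(θ), y = ρ sin(φ) sin(θ), z = ρ cos(φ), and dV = ρ^2 sin(φ) dρ dφ dθ.

The integrand becomes 23, so

    ∭_E (23) dV = ∫_{0}^{2π} ∫_{0}^{π} ∫_{0}^{7} (23) · ρ^2 sin(φ) dρ dφ dθ.

Inner (ρ): 7889sin(φ)/3.
Middle (φ): 15778/3.
Outer (θ): 31556π/3.

Therefore the triple integral equals 31556π/3.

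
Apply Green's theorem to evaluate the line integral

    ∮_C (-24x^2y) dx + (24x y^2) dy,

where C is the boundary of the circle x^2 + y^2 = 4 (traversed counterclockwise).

Green's theorem converts the closed line integral into a double integral over the enclosed region D:

    ∮_C P dx + Q dy = ∬_D (∂Q/∂x - ∂P/∂y) dA.

Here P = -24x^2y, Q = 24x y^2, so

    ∂Q/∂x = 24y^2,    ∂P/∂y = -24x^2,
    ∂Q/∂x - ∂P/∂y = 24x^2 + 24y^2.

D is the region x^2 + y^2 ≤ 4. Evaluating the double integral:

In polar coordinates (x = r cos θ, y = r sin θ, dA = r dr dθ) the integrand becomes 24r^2, so

    ∬_D (24x^2 + 24y^2) dA = ∫_0^{2π} ∫_0^{2} (24r^2) · r dr dθ.

Inner (r from 0 to 2): 96.
Outer (θ from 0 to 2π): 192π.

Therefore ∮_C P dx + Q dy = 192π.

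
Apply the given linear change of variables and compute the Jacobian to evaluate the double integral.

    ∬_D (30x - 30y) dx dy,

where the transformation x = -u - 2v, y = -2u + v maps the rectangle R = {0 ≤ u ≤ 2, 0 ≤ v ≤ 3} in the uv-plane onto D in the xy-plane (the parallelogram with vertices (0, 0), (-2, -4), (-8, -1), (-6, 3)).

Compute the Jacobian determinant of (x, y) with respect to (u, v):

    ∂(x,y)/∂(u,v) = | -1  -2 | = (-1)(1) - (-2)(-2) = -5.
                   | -2  1 |

Its absolute value is |J| = 5 (the area scaling factor).

Substituting x = -u - 2v, y = -2u + v into the integrand,

    30x - 30y → 30u - 90v,

so the integral becomes

    ∬_R (30u - 90v) · |J| du dv = ∫_0^2 ∫_0^3 (150u - 450v) dv du.

Inner (v): 450u - 2025.
Outer (u): -3150.

Therefore ∬_D (30x - 30y) dx dy = -3150.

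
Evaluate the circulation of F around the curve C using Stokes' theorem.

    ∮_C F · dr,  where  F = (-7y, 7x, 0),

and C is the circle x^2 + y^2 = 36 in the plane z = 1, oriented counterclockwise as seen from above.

Let S be the flat disk x^2 + y^2 ≤ 36 in the plane z = 1, with upward unit normal n̂ = ẑ. By Stokes' theorem,

    ∮_C F · dr = ∬_S (∇ × F) · n̂ dS = ∬_D (curl F)_z dA,

where D is the disk x^2 + y^2 ≤ 36.

Compute the curl of F = (-7y, 7x, 0):
    (∇ × F)_x = ∂F_z/∂y - ∂F_y/∂z = 0,
    (∇ × F)_y = ∂F_x/∂z - ∂F_z/∂x = 0,
    (∇ × F)_z = ∂F_y/∂x - ∂F_x/∂y = 14.

On z = 1, (curl F)_z = 14.

Convert to polar (x = r cos θ, y = r sin θ, dA = r dr dθ); the integrand becomes 14, so

    ∬_D (curl F)_z dA = ∫_0^{2π} ∫_0^{6} (14) · r dr dθ.

Inner (r from 0 to 6): 252.
Outer (θ from 0 to 2π): 504π.

Therefore ∮_C F · dr = 504π.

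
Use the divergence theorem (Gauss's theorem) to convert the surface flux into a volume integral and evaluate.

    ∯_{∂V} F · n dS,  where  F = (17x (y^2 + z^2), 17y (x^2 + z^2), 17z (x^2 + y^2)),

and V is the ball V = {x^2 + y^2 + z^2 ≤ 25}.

By the divergence theorem,

    ∯_{∂V} F · n dS = ∭_V (∇ · F) dV.

Compute the divergence:
    ∇ · F = ∂F_x/∂x + ∂F_y/∂y + ∂F_z/∂z = 17y^2 + 17z^2 + 17x^2 + 17z^2 + 17x^2 + 17y^2 = 34x^2 + 34y^2 + 34z^2.

In spherical coordinates, x = ρ sin(φ) cos(θ), y = ρ sin(φ) sin(θ), z = ρ cos(φ), dV = ρ^2 sin(φ) dρ dφ dθ, with 0 ≤ ρ ≤ 5, 0 ≤ φ ≤ π, 0 ≤ θ ≤ 2π.

The integrand, after substitution and multiplying by the volume element, becomes (34ρ^2) · ρ^2 sin(φ), so

    ∭_V (∇·F) dV = ∫_0^{2π} ∫_0^{π} ∫_0^{5} (34ρ^2) · ρ^2 sin(φ) dρ dφ dθ.

Inner (ρ from 0 to 5): 21250sin(φ).
Middle (φ from 0 to π): 42500.
Outer (θ from 0 to 2π): 85000π.

Therefore ∯_{∂V} F · n dS = 85000π.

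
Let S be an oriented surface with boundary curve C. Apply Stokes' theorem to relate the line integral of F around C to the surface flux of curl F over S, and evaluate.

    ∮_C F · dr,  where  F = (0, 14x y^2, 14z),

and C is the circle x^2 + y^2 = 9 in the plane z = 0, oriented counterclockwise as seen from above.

Let S be the flat disk x^2 + y^2 ≤ 9 in the plane z = 0, with upward unit normal n̂ = ẑ. By Stokes' theorem,

    ∮_C F · dr = ∬_S (∇ × F) · n̂ dS = ∬_D (curl F)_z dA,

where D is the disk x^2 + y^2 ≤ 9.

Compute the curl of F = (0, 14x y^2, 14z):
    (∇ × F)_x = ∂F_z/∂y - ∂F_y/∂z = 0,
    (∇ × F)_y = ∂F_x/∂z - ∂F_z/∂x = 0,
    (∇ × F)_z = ∂F_y/∂x - ∂F_x/∂y = 14y^2.

On z = 0, (curl F)_z = 14y^2.

Convert to polar (x = r cos θ, y = r sin θ, dA = r dr dθ); the integrand becomes 14r^2sin(θ)^2, so

    ∬_D (curl F)_z dA = ∫_0^{2π} ∫_0^{3} (14r^2sin(θ)^2) · r dr dθ.

Inner (r from 0 to 3): 567sin(θ)^2/2.
Outer (θ from 0 to 2π): 567π/2.

Therefore ∮_C F · dr = 567π/2.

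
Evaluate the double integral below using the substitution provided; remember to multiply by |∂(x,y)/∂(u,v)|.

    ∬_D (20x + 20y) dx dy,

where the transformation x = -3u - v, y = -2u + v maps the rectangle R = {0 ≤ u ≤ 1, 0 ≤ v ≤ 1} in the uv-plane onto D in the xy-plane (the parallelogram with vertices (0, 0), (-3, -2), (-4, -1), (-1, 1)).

Compute the Jacobian determinant of (x, y) with respect to (u, v):

    ∂(x,y)/∂(u,v) = | -3  -1 | = (-3)(1) - (-1)(-2) = -5.
                   | -2  1 |

Its absolute value is |J| = 5 (the area scaling factor).

Substituting x = -3u - v, y = -2u + v into the integrand,

    20x + 20y → -100u,

so the integral becomes

    ∬_R (-100u) · |J| du dv = ∫_0^1 ∫_0^1 (-500u) dv du.

Inner (v): -500u.
Outer (u): -250.

Therefore ∬_D (20x + 20y) dx dy = -250.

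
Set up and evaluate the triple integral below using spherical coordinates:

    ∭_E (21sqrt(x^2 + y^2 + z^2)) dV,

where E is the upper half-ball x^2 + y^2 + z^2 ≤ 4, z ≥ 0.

In spherical coordinates, x = ρ sin(φ) cos(θ), y = ρ sin(φ) sin(θ), z = ρ cos(φ), and dV = ρ^2 sin(φ) dρ dφ dθ.

The integrand becomes 21ρ, so

    ∭_E (21sqrt(x^2 + y^2 + z^2)) dV = ∫_{0}^{2π} ∫_{0}^{π/2} ∫_{0}^{2} (21ρ) · ρ^2 sin(φ) dρ dφ dθ.

Inner (ρ): 84sin(φ).
Middle (φ): 84.
Outer (θ): 168π.

Therefore the triple integral equals 168π.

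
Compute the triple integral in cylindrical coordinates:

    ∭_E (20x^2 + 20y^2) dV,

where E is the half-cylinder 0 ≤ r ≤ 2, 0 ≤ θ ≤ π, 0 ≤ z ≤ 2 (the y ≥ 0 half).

In cylindrical coordinates, x = r cos(θ), y = r sin(θ), z = z, and dV = r dr dθ dz.

The integrand becomes 20r^2, so

    ∭_E (20x^2 + 20y^2) dV = ∫_{0}^{π} ∫_{0}^{2} ∫_{0}^{2} (20r^2) · r dz dr dθ.

Inner (z): 40r^3.
Middle (r from 0 to 2): 160.
Outer (θ): 160π.

Therefore the triple integral equals 160π.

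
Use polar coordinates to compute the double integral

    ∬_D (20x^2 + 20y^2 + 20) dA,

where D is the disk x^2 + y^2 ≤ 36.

The region D is 0 ≤ r ≤ 6, 0 ≤ θ ≤ 2π in polar coordinates, where x = r cos(θ), y = r sin(θ), and dA = r dr dθ.

Under the substitution, the integrand becomes 20r^2 + 20, so

    ∬_D (20x^2 + 20y^2 + 20) dA = ∫_{0}^{2π} ∫_{0}^{6} (20r^2 + 20) · r dr dθ.

Inner integral (in r): ∫_{0}^{6} (20r^2 + 20) · r dr = 6840.

Outer integral (in θ): ∫_{0}^{2π} (6840) dθ = 13680π.

Therefore ∬_D (20x^2 + 20y^2 + 20) dA = 13680π.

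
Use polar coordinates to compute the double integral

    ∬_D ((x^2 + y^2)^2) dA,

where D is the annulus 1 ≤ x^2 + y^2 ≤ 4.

The region D is 1 ≤ r ≤ 2, 0 ≤ θ ≤ 2π in polar coordinates, where x = r cos(θ), y = r sin(θ), and dA = r dr dθ.

Under the substitution, the integrand becomes r^4, so

    ∬_D ((x^2 + y^2)^2) dA = ∫_{0}^{2π} ∫_{1}^{2} (r^4) · r dr dθ.

Inner integral (in r): ∫_{1}^{2} (r^4) · r dr = 21/2.

Outer integral (in θ): ∫_{0}^{2π} (21/2) dθ = 21π.

Therefore ∬_D ((x^2 + y^2)^2) dA = 21π.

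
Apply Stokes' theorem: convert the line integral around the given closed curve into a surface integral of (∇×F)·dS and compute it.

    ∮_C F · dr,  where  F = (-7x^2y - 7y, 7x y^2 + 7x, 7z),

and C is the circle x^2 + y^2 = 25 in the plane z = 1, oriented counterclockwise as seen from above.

Let S be the flat disk x^2 + y^2 ≤ 25 in the plane z = 1, with upward unit normal n̂ = ẑ. By Stokes' theorem,

    ∮_C F · dr = ∬_S (∇ × F) · n̂ dS = ∬_D (curl F)_z dA,

where D is the disk x^2 + y^2 ≤ 25.

Compute the curl of F = (-7x^2y - 7y, 7x y^2 + 7x, 7z):
    (∇ × F)_x = ∂F_z/∂y - ∂F_y/∂z = 0,
    (∇ × F)_y = ∂F_x/∂z - ∂F_z/∂x = 0,
    (∇ × F)_z = ∂F_y/∂x - ∂F_x/∂y = 7x^2 + 7y^2 + 14.

On z = 1, (curl F)_z = 7x^2 + 7y^2 + 14.

Convert to polar (x = r cos θ, y = r sin θ, dA = r dr dθ); the integrand becomes 7r^2 + 14, so

    ∬_D (curl F)_z dA = ∫_0^{2π} ∫_0^{5} (7r^2 + 14) · r dr dθ.

Inner (r from 0 to 5): 5075/4.
Outer (θ from 0 to 2π): 5075π/2.

Therefore ∮_C F · dr = 5075π/2.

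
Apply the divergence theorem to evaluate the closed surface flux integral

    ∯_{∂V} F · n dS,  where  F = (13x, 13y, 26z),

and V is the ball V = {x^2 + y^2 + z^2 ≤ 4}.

By the divergence theorem,

    ∯_{∂V} F · n dS = ∭_V (∇ · F) dV.

Compute the divergence:
    ∇ · F = ∂F_x/∂x + ∂F_y/∂y + ∂F_z/∂z = 13 + 13 + 26 = 52.

In spherical coordinates, x = ρ sin(φ) cos(θ), y = ρ sin(φ) sin(θ), z = ρ cos(φ), dV = ρ^2 sin(φ) dρ dφ dθ, with 0 ≤ ρ ≤ 2, 0 ≤ φ ≤ π, 0 ≤ θ ≤ 2π.

The integrand, after substitution and multiplying by the volume element, becomes (52) · ρ^2 sin(φ), so

    ∭_V (∇·F) dV = ∫_0^{2π} ∫_0^{π} ∫_0^{2} (52) · ρ^2 sin(φ) dρ dφ dθ.

Inner (ρ from 0 to 2): 416sin(φ)/3.
Middle (φ from 0 to π): 832/3.
Outer (θ from 0 to 2π): 1664π/3.

Therefore ∯_{∂V} F · n dS = 1664π/3.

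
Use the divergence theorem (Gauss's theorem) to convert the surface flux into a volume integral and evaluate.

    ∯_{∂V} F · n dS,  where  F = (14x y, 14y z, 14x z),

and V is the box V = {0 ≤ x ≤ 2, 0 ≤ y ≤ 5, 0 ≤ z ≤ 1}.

By the divergence theorem,

    ∯_{∂V} F · n dS = ∭_V (∇ · F) dV.

Compute the divergence:
    ∇ · F = ∂F_x/∂x + ∂F_y/∂y + ∂F_z/∂z = 14y + 14z + 14x = 14x + 14y + 14z.

V is a rectangular box, so dV = dx dy dz with 0 ≤ x ≤ 2, 0 ≤ y ≤ 5, 0 ≤ z ≤ 1.

Integrate (14x + 14y + 14z) over V as an iterated integral:

    ∭_V (∇·F) dV = ∫_0^{2} ∫_0^{5} ∫_0^{1} (14x + 14y + 14z) dz dy dx.

Inner (z from 0 to 1): 14x + 14y + 7.
Middle (y from 0 to 5): 70x + 210.
Outer (x from 0 to 2): 560.

Therefore ∯_{∂V} F · n dS = 560.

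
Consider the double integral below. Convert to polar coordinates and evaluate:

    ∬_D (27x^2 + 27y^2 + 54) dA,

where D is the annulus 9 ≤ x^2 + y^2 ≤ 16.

The region D is 3 ≤ r ≤ 4, 0 ≤ θ ≤ 2π in polar coordinates, where x = r cos(θ), y = r sin(θ), and dA = r dr dθ.

Under the substitution, the integrand becomes 27r^2 + 54, so

    ∬_D (27x^2 + 27y^2 + 54) dA = ∫_{0}^{2π} ∫_{3}^{4} (27r^2 + 54) · r dr dθ.

Inner integral (in r): ∫_{3}^{4} (27r^2 + 54) · r dr = 5481/4.

Outer integral (in θ): ∫_{0}^{2π} (5481/4) dθ = 5481π/2.

Therefore ∬_D (27x^2 + 27y^2 + 54) dA = 5481π/2.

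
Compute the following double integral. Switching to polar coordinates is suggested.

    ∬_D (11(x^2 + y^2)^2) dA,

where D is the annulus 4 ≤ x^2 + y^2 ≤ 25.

The region D is 2 ≤ r ≤ 5, 0 ≤ θ ≤ 2π in polar coordinates, where x = r cos(θ), y = r sin(θ), and dA = r dr dθ.

Under the substitution, the integrand becomes 11r^4, so

    ∬_D (11(x^2 + y^2)^2) dA = ∫_{0}^{2π} ∫_{2}^{5} (11r^4) · r dr dθ.

Inner integral (in r): ∫_{2}^{5} (11r^4) · r dr = 57057/2.

Outer integral (in θ): ∫_{0}^{2π} (57057/2) dθ = 57057π.

Therefore ∬_D (11(x^2 + y^2)^2) dA = 57057π.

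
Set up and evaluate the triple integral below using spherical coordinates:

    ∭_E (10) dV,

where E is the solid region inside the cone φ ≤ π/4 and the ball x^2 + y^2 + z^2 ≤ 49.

In spherical coordinates, x = ρ sin(φ) cos(θ), y = ρ sin(φ) sin(θ), z = ρ cos(φ), and dV = ρ^2 sin(φ) dρ dφ dθ.

The integrand becomes 10, so

    ∭_E (10) dV = ∫_{0}^{2π} ∫_{0}^{π/4} ∫_{0}^{7} (10) · ρ^2 sin(φ) dρ dφ dθ.

Inner (ρ): 3430sin(φ)/3.
Middle (φ): 3430/3 - 1715sqrt(2)/3.
Outer (θ): 3430π (2 - sqrt(2))/3.

Therefore the triple integral equals 3430π (2 - sqrt(2))/3.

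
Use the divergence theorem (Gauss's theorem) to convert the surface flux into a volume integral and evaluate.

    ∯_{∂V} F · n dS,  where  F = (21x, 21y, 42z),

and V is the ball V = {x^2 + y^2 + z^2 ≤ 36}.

By the divergence theorem,

    ∯_{∂V} F · n dS = ∭_V (∇ · F) dV.

Compute the divergence:
    ∇ · F = ∂F_x/∂x + ∂F_y/∂y + ∂F_z/∂z = 21 + 21 + 42 = 84.

In spherical coordinates, x = ρ sin(φ) cos(θ), y = ρ sin(φ) sin(θ), z = ρ cos(φ), dV = ρ^2 sin(φ) dρ dφ dθ, with 0 ≤ ρ ≤ 6, 0 ≤ φ ≤ π, 0 ≤ θ ≤ 2π.

The integrand, after substitution and multiplying by the volume element, becomes (84) · ρ^2 sin(φ), so

    ∭_V (∇·F) dV = ∫_0^{2π} ∫_0^{π} ∫_0^{6} (84) · ρ^2 sin(φ) dρ dφ dθ.

Inner (ρ from 0 to 6): 6048sin(φ).
Middle (φ from 0 to π): 12096.
Outer (θ from 0 to 2π): 24192π.

Therefore ∯_{∂V} F · n dS = 24192π.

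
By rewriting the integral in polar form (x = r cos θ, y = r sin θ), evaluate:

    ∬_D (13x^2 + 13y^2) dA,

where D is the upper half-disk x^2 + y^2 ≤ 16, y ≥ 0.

The region D is 0 ≤ r ≤ 4, 0 ≤ θ ≤ π in polar coordinates, where x = r cos(θ), y = r sin(θ), and dA = r dr dθ.

Under the substitution, the integrand becomes 13r^2, so

    ∬_D (13x^2 + 13y^2) dA = ∫_{0}^{π} ∫_{0}^{4} (13r^2) · r dr dθ.

Inner integral (in r): ∫_{0}^{4} (13r^2) · r dr = 832.

Outer integral (in θ): ∫_{0}^{π} (832) dθ = 832π.

Therefore ∬_D (13x^2 + 13y^2) dA = 832π.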